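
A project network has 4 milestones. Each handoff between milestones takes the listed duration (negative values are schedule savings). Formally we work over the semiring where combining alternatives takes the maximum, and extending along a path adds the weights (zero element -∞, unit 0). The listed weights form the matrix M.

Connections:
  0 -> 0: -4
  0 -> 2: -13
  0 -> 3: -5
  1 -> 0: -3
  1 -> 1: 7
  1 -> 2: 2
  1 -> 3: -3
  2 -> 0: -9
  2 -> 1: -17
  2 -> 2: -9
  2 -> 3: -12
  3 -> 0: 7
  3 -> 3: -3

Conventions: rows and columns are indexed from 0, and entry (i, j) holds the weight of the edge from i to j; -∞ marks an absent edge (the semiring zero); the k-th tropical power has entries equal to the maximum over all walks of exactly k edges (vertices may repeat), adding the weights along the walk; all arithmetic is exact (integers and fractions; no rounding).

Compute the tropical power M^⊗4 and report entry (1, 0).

M^⊗2:
  [2, -30, -17, -8]
  [4, 14, 9, 4]
  [-5, -10, -15, -14]
  [4, -∞, -6, 2]
M^⊗3:
  [-1, -23, -11, -3]
  [11, 21, 16, 11]
  [-7, -3, -8, -10]
  [9, -23, -9, -1]
M^⊗4:
  [4, -16, -14, -6]
  [18, 28, 23, 18]
  [-3, 4, -1, -6]
  [6, -16, -4, 4]
Key observation: the optimum is the walk 1->1->1->1->0, with weight 7 + 7 + 7 + (-3) = 18.
Optimal value attained by: walk 1->1->1->1->0.
Answer: (M^⊗4)[1][0] = 18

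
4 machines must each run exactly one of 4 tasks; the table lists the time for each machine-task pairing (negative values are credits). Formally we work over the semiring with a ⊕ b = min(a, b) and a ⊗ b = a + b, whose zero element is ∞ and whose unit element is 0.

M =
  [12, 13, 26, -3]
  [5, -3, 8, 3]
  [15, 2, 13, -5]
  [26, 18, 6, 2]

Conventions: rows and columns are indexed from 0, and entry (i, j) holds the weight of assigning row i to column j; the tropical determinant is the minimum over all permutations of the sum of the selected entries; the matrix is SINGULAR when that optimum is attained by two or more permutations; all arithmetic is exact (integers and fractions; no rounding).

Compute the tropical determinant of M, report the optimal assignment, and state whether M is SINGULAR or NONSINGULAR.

σ = (0, 1, 2, 3): 12 + (-3) + 13 + 2 = 24
σ = (0, 1, 3, 2): 12 + (-3) + (-5) + 6 = 10
σ = (0, 2, 1, 3): 12 + 8 + 2 + 2 = 24
σ = (0, 2, 3, 1): 12 + 8 + (-5) + 18 = 33
σ = (0, 3, 1, 2): 12 + 3 + 2 + 6 = 23
σ = (0, 3, 2, 1): 12 + 3 + 13 + 18 = 46
σ = (1, 0, 2, 3): 13 + 5 + 13 + 2 = 33
σ = (1, 0, 3, 2): 13 + 5 + (-5) + 6 = 19
σ = (1, 2, 0, 3): 13 + 8 + 15 + 2 = 38
σ = (1, 2, 3, 0): 13 + 8 + (-5) + 26 = 42
σ = (1, 3, 0, 2): 13 + 3 + 15 + 6 = 37
σ = (1, 3, 2, 0): 13 + 3 + 13 + 26 = 55
σ = (2, 0, 1, 3): 26 + 5 + 2 + 2 = 35
σ = (2, 0, 3, 1): 26 + 5 + (-5) + 18 = 44
σ = (2, 1, 0, 3): 26 + (-3) + 15 + 2 = 40
σ = (2, 1, 3, 0): 26 + (-3) + (-5) + 26 = 44
σ = (2, 3, 0, 1): 26 + 3 + 15 + 18 = 62
σ = (2, 3, 1, 0): 26 + 3 + 2 + 26 = 57
σ = (3, 0, 1, 2): (-3) + 5 + 2 + 6 = 10
σ = (3, 0, 2, 1): (-3) + 5 + 13 + 18 = 33
σ = (3, 1, 0, 2): (-3) + (-3) + 15 + 6 = 15
σ = (3, 1, 2, 0): (-3) + (-3) + 13 + 26 = 33
σ = (3, 2, 0, 1): (-3) + 8 + 15 + 18 = 38
σ = (3, 2, 1, 0): (-3) + 8 + 2 + 26 = 33
Optimal value attained by: σ = (0, 1, 3, 2).
Answer: det⊕(M) = 10; verdict: SINGULAR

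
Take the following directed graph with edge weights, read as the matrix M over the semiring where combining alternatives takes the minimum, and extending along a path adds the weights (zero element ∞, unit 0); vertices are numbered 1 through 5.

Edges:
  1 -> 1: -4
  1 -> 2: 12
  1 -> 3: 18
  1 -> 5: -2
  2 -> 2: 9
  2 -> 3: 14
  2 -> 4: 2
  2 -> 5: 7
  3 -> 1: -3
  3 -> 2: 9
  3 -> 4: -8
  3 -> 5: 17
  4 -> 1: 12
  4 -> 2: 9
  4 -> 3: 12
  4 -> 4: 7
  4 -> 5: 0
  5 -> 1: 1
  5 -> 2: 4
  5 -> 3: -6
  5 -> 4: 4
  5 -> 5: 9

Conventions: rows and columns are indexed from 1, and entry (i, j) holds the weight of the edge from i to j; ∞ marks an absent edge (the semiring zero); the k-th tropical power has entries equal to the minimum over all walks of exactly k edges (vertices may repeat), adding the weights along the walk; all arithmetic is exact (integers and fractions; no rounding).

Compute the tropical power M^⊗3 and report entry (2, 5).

M^⊗2:
  [-8, 2, -8, 2, -6]
  [8, 11, 1, 6, 2]
  [-7, 1, 4, -1, -8]
  [1, 4, -6, 4, 7]
  [-9, 3, 3, -14, -1]
M^⊗3:
  [-12, -2, -12, -16, -10]
  [-2, 6, -4, -7, 6]
  [-11, -4, -14, -4, -9]
  [-9, 3, 1, -14, -1]
  [-13, -5, -7, -7, -14]
Key observation: the optimum is the walk 2->3->4->5, with weight 14 + (-8) + 0 = 6.
Optimal value attained by: walk 2->3->4->5.
Answer: (M^⊗3)[2][5] = 6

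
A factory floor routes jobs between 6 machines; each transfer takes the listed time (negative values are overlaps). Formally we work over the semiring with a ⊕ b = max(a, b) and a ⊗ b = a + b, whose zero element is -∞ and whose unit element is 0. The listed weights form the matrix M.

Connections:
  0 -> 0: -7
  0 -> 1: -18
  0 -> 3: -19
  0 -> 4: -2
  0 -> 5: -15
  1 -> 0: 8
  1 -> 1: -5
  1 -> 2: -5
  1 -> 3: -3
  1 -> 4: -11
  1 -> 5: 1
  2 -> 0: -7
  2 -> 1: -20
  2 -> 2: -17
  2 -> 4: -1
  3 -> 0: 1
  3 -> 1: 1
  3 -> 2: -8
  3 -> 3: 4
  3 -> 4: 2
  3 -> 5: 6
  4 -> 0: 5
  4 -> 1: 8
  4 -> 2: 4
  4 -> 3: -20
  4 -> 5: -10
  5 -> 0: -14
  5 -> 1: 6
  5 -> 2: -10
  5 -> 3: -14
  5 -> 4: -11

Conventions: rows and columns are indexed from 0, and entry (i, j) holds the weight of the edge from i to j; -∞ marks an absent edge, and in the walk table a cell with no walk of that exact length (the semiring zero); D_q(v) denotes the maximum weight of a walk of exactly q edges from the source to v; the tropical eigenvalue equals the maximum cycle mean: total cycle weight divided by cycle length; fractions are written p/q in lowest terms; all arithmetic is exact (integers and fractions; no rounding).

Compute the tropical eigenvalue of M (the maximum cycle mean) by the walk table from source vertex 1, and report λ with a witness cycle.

q=0: [-∞, 0, -∞, -∞, -∞, -∞]
q=1: [8, -5, -5, -3, -11, 1]
q=2: [3, 7, -7, 1, 6, 3]
q=3: [15, 14, 10, 5, 3, 8]
q=4: [22, 14, 9, 11, 13, 15]
q=5: [22, 21, 17, 15, 20, 17]
q=6: [29, 28, 24, 19, 20, 22]
Optimal cycle mean attained by: cycle 0->4->1->0, total (-2) + 8 + 8, length 3.
Answer: λ = 14/3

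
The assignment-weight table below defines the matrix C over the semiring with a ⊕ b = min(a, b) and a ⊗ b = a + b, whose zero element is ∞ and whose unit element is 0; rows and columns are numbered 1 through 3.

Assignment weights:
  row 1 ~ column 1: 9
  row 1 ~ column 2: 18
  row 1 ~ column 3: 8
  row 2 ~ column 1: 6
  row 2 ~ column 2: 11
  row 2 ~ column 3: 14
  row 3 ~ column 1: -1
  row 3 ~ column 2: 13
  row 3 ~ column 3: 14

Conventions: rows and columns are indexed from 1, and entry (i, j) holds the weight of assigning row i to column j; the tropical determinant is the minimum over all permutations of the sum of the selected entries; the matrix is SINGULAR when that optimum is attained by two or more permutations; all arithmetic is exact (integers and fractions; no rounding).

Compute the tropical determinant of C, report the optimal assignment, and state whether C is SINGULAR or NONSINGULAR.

σ = (1, 2, 3): 9 + 11 + 14 = 34
σ = (1, 3, 2): 9 + 14 + 13 = 36
σ = (2, 1, 3): 18 + 6 + 14 = 38
σ = (2, 3, 1): 18 + 14 + (-1) = 31
σ = (3, 1, 2): 8 + 6 + 13 = 27
σ = (3, 2, 1): 8 + 11 + (-1) = 18
Optimal value attained by: σ = (3, 2, 1).
Answer: det⊕(C) = 18; verdict: NONSINGULAR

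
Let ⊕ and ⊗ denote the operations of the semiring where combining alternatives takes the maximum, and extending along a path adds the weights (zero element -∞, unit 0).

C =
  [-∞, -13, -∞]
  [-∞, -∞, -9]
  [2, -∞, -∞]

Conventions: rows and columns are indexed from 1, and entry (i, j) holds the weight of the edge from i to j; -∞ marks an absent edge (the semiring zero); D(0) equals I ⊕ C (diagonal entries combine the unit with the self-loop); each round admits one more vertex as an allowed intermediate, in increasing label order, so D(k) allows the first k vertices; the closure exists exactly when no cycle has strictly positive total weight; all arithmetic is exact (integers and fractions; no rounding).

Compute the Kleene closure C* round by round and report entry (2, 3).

D(0):
  [0, -13, -∞]
  [-∞, 0, -9]
  [2, -∞, 0]
D(1):
  [0, -13, -∞]
  [-∞, 0, -9]
  [2, -11, 0]
D(2):
  [0, -13, -22]
  [-∞, 0, -9]
  [2, -11, 0]
D(3):
  [0, -13, -22]
  [-7, 0, -9]
  [2, -11, 0]
Answer: C*[2][3] = -9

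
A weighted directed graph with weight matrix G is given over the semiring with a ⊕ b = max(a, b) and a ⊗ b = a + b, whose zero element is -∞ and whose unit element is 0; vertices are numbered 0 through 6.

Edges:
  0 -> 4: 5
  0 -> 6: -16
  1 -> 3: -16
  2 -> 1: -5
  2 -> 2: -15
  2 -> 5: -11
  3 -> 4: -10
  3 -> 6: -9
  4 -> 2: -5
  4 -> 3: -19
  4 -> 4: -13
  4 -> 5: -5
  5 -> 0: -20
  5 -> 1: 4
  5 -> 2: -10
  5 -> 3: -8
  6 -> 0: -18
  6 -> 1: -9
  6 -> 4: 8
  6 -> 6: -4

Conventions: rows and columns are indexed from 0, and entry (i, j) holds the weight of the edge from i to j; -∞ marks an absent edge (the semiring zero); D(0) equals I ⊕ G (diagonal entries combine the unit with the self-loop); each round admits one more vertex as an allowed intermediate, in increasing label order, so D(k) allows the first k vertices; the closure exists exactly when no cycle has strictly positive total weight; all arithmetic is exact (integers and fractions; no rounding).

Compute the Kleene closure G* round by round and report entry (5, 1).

D(0):
  [0, -∞, -∞, -∞, 5, -∞, -16]
  [-∞, 0, -∞, -16, -∞, -∞, -∞]
  [-∞, -5, 0, -∞, -∞, -11, -∞]
  [-∞, -∞, -∞, 0, -10, -∞, -9]
  [-∞, -∞, -5, -19, 0, -5, -∞]
  [-20, 4, -10, -8, -∞, 0, -∞]
  [-18, -9, -∞, -∞, 8, -∞, 0]
D(1):
  [0, -∞, -∞, -∞, 5, -∞, -16]
  [-∞, 0, -∞, -16, -∞, -∞, -∞]
  [-∞, -5, 0, -∞, -∞, -11, -∞]
  [-∞, -∞, -∞, 0, -10, -∞, -9]
  [-∞, -∞, -5, -19, 0, -5, -∞]
  [-20, 4, -10, -8, -15, 0, -36]
  [-18, -9, -∞, -∞, 8, -∞, 0]
D(2):
  [0, -∞, -∞, -∞, 5, -∞, -16]
  [-∞, 0, -∞, -16, -∞, -∞, -∞]
  [-∞, -5, 0, -21, -∞, -11, -∞]
  [-∞, -∞, -∞, 0, -10, -∞, -9]
  [-∞, -∞, -5, -19, 0, -5, -∞]
  [-20, 4, -10, -8, -15, 0, -36]
  [-18, -9, -∞, -25, 8, -∞, 0]
D(3):
  [0, -∞, -∞, -∞, 5, -∞, -16]
  [-∞, 0, -∞, -16, -∞, -∞, -∞]
  [-∞, -5, 0, -21, -∞, -11, -∞]
  [-∞, -∞, -∞, 0, -10, -∞, -9]
  [-∞, -10, -5, -19, 0, -5, -∞]
  [-20, 4, -10, -8, -15, 0, -36]
  [-18, -9, -∞, -25, 8, -∞, 0]
D(4):
  [0, -∞, -∞, -∞, 5, -∞, -16]
  [-∞, 0, -∞, -16, -26, -∞, -25]
  [-∞, -5, 0, -21, -31, -11, -30]
  [-∞, -∞, -∞, 0, -10, -∞, -9]
  [-∞, -10, -5, -19, 0, -5, -28]
  [-20, 4, -10, -8, -15, 0, -17]
  [-18, -9, -∞, -25, 8, -∞, 0]
D(5):
  [0, -5, 0, -14, 5, 0, -16]
  [-∞, 0, -31, -16, -26, -31, -25]
  [-∞, -5, 0, -21, -31, -11, -30]
  [-∞, -20, -15, 0, -10, -15, -9]
  [-∞, -10, -5, -19, 0, -5, -28]
  [-20, 4, -10, -8, -15, 0, -17]
  [-18, -2, 3, -11, 8, 3, 0]
D(6):
  [0, 4, 0, -8, 5, 0, -16]
  [-51, 0, -31, -16, -26, -31, -25]
  [-31, -5, 0, -19, -26, -11, -28]
  [-35, -11, -15, 0, -10, -15, -9]
  [-25, -1, -5, -13, 0, -5, -22]
  [-20, 4, -10, -8, -15, 0, -17]
  [-17, 7, 3, -5, 8, 3, 0]
D(7):
  [0, 4, 0, -8, 5, 0, -16]
  [-42, 0, -22, -16, -17, -22, -25]
  [-31, -5, 0, -19, -20, -11, -28]
  [-26, -2, -6, 0, -1, -6, -9]
  [-25, -1, -5, -13, 0, -5, -22]
  [-20, 4, -10, -8, -9, 0, -17]
  [-17, 7, 3, -5, 8, 3, 0]
Answer: G*[5][1] = 4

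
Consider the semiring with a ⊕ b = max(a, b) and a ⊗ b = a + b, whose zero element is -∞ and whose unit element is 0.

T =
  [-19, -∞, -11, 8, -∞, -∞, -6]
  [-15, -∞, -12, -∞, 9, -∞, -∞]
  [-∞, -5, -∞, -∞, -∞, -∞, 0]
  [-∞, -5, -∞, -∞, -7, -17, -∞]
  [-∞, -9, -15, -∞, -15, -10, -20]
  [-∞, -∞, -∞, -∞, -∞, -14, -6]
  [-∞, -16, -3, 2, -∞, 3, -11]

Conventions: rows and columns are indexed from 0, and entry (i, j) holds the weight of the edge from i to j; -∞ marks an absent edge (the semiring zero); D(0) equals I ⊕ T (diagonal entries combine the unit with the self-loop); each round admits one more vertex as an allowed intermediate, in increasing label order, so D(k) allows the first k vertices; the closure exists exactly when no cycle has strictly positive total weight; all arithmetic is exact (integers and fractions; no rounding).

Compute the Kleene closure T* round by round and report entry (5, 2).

D(0):
  [0, -∞, -11, 8, -∞, -∞, -6]
  [-15, 0, -12, -∞, 9, -∞, -∞]
  [-∞, -5, 0, -∞, -∞, -∞, 0]
  [-∞, -5, -∞, 0, -7, -17, -∞]
  [-∞, -9, -15, -∞, 0, -10, -20]
  [-∞, -∞, -∞, -∞, -∞, 0, -6]
  [-∞, -16, -3, 2, -∞, 3, 0]
D(1):
  [0, -∞, -11, 8, -∞, -∞, -6]
  [-15, 0, -12, -7, 9, -∞, -21]
  [-∞, -5, 0, -∞, -∞, -∞, 0]
  [-∞, -5, -∞, 0, -7, -17, -∞]
  [-∞, -9, -15, -∞, 0, -10, -20]
  [-∞, -∞, -∞, -∞, -∞, 0, -6]
  [-∞, -16, -3, 2, -∞, 3, 0]
D(2):
  [0, -∞, -11, 8, -∞, -∞, -6]
  [-15, 0, -12, -7, 9, -∞, -21]
  [-20, -5, 0, -12, 4, -∞, 0]
  [-20, -5, -17, 0, 4, -17, -26]
  [-24, -9, -15, -16, 0, -10, -20]
  [-∞, -∞, -∞, -∞, -∞, 0, -6]
  [-31, -16, -3, 2, -7, 3, 0]
D(3):
  [0, -16, -11, 8, -7, -∞, -6]
  [-15, 0, -12, -7, 9, -∞, -12]
  [-20, -5, 0, -12, 4, -∞, 0]
  [-20, -5, -17, 0, 4, -17, -17]
  [-24, -9, -15, -16, 0, -10, -15]
  [-∞, -∞, -∞, -∞, -∞, 0, -6]
  [-23, -8, -3, 2, 1, 3, 0]
D(4):
  [0, 3, -9, 8, 12, -9, -6]
  [-15, 0, -12, -7, 9, -24, -12]
  [-20, -5, 0, -12, 4, -29, 0]
  [-20, -5, -17, 0, 4, -17, -17]
  [-24, -9, -15, -16, 0, -10, -15]
  [-∞, -∞, -∞, -∞, -∞, 0, -6]
  [-18, -3, -3, 2, 6, 3, 0]
D(5):
  [0, 3, -3, 8, 12, 2, -3]
  [-15, 0, -6, -7, 9, -1, -6]
  [-20, -5, 0, -12, 4, -6, 0]
  [-20, -5, -11, 0, 4, -6, -11]
  [-24, -9, -15, -16, 0, -10, -15]
  [-∞, -∞, -∞, -∞, -∞, 0, -6]
  [-18, -3, -3, 2, 6, 3, 0]
D(6):
  [0, 3, -3, 8, 12, 2, -3]
  [-15, 0, -6, -7, 9, -1, -6]
  [-20, -5, 0, -12, 4, -6, 0]
  [-20, -5, -11, 0, 4, -6, -11]
  [-24, -9, -15, -16, 0, -10, -15]
  [-∞, -∞, -∞, -∞, -∞, 0, -6]
  [-18, -3, -3, 2, 6, 3, 0]
D(7):
  [0, 3, -3, 8, 12, 2, -3]
  [-15, 0, -6, -4, 9, -1, -6]
  [-18, -3, 0, 2, 6, 3, 0]
  [-20, -5, -11, 0, 4, -6, -11]
  [-24, -9, -15, -13, 0, -10, -15]
  [-24, -9, -9, -4, 0, 0, -6]
  [-18, -3, -3, 2, 6, 3, 0]
Answer: T*[5][2] = -9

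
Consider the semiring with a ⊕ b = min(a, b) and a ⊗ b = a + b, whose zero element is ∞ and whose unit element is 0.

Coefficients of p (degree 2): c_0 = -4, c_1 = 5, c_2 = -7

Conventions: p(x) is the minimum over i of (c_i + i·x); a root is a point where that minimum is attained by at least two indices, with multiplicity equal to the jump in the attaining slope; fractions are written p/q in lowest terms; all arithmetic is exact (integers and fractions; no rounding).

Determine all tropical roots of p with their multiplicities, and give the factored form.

hull edge (i=0, c=-4) to (i=2, c=-7): slope -3/2, span 2
Factored form: p(x) = -7 ⊗ (x ⊕ 3/2) ⊗ (x ⊕ 3/2)
Answer: roots = 3/2 (mult 2)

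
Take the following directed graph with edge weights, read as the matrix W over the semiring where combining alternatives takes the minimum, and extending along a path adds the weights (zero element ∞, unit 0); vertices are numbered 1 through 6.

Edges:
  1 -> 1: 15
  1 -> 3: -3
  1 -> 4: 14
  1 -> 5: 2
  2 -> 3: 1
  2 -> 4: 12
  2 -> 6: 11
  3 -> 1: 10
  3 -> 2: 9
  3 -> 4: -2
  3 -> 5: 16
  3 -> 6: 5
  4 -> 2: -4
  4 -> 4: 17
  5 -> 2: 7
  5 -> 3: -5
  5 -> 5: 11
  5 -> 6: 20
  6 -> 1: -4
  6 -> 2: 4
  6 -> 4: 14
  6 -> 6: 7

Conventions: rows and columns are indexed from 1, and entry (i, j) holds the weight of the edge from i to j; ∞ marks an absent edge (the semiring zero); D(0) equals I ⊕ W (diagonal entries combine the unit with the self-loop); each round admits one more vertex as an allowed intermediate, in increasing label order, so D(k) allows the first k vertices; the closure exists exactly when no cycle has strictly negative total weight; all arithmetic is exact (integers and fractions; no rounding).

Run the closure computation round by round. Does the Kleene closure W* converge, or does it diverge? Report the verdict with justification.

D(0):
  [0, ∞, -3, 14, 2, ∞]
  [∞, 0, 1, 12, ∞, 11]
  [10, 9, 0, -2, 16, 5]
  [∞, -4, ∞, 0, ∞, ∞]
  [∞, 7, -5, ∞, 0, 20]
  [-4, 4, ∞, 14, ∞, 0]
D(1):
  [0, ∞, -3, 14, 2, ∞]
  [∞, 0, 1, 12, ∞, 11]
  [10, 9, 0, -2, 12, 5]
  [∞, -4, ∞, 0, ∞, ∞]
  [∞, 7, -5, ∞, 0, 20]
  [-4, 4, -7, 10, -2, 0]
D(2):
  [0, ∞, -3, 14, 2, ∞]
  [∞, 0, 1, 12, ∞, 11]
  [10, 9, 0, -2, 12, 5]
  [∞, -4, -3, 0, ∞, 7]
  [∞, 7, -5, 19, 0, 18]
  [-4, 4, -7, 10, -2, 0]
Detection: at round 3, diagonal entry (4, 4) turns strictly negative.
Key observation: the cycle 4->2->3->4 has total weight (-4) + 1 + (-2), which is strictly negative.
Answer: DIVERGES — negative cycle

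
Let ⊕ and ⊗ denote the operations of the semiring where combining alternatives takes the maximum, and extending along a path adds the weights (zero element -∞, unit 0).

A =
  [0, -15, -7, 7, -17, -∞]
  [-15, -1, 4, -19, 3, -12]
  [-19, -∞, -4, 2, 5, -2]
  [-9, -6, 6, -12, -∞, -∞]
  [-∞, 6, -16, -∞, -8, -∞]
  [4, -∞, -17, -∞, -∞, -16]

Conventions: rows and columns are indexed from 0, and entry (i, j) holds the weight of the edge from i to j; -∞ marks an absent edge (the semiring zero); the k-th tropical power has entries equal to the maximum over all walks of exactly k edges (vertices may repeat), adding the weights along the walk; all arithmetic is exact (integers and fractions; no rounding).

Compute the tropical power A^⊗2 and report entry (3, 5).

A^⊗2:
  [0, 1, 13, 7, -2, -9]
  [-8, 9, 3, 6, 9, 2]
  [2, 11, 8, -2, 1, -6]
  [-9, -7, 2, 8, 11, 4]
  [-9, 5, 10, -13, 9, -6]
  [4, -11, -3, 11, -12, -19]
Key observation: the optimum is the walk 3->2->5, with weight 6 + (-2) = 4.
Optimal value attained by: walk 3->2->5.
Answer: (A^⊗2)[3][5] = 4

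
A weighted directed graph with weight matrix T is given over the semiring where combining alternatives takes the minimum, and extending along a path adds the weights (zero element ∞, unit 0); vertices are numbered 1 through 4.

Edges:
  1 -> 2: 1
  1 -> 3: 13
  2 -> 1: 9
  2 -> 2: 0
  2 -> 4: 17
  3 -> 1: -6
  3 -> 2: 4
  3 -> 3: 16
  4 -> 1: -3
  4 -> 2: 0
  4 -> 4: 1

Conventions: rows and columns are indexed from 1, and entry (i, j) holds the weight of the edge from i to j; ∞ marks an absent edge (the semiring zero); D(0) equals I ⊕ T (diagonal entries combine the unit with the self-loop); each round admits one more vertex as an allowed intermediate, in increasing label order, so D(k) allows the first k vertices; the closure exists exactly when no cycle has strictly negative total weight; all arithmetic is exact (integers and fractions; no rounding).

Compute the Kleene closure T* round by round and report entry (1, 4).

D(0):
  [0, 1, 13, ∞]
  [9, 0, ∞, 17]
  [-6, 4, 0, ∞]
  [-3, 0, ∞, 0]
D(1):
  [0, 1, 13, ∞]
  [9, 0, 22, 17]
  [-6, -5, 0, ∞]
  [-3, -2, 10, 0]
D(2):
  [0, 1, 13, 18]
  [9, 0, 22, 17]
  [-6, -5, 0, 12]
  [-3, -2, 10, 0]
D(3):
  [0, 1, 13, 18]
  [9, 0, 22, 17]
  [-6, -5, 0, 12]
  [-3, -2, 10, 0]
D(4):
  [0, 1, 13, 18]
  [9, 0, 22, 17]
  [-6, -5, 0, 12]
  [-3, -2, 10, 0]
Answer: T*[1][4] = 18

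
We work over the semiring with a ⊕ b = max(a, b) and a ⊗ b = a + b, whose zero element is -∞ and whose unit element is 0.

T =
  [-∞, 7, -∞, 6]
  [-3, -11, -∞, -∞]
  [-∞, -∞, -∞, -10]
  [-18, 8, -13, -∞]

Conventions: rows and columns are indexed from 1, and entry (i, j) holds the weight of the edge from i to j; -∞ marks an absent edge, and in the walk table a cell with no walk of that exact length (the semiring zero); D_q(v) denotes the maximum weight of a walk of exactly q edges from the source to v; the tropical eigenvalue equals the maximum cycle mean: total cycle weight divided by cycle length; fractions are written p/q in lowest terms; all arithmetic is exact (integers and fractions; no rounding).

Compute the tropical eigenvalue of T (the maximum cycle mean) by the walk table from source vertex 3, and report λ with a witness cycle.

q=0: [-∞, -∞, 0, -∞]
q=1: [-∞, -∞, -∞, -10]
q=2: [-28, -2, -23, -∞]
q=3: [-5, -13, -∞, -22]
q=4: [-16, 2, -35, 1]
Optimal cycle mean attained by: cycle 1->4->2->1, total 6 + 8 + (-3), length 3.
Answer: λ = 11/3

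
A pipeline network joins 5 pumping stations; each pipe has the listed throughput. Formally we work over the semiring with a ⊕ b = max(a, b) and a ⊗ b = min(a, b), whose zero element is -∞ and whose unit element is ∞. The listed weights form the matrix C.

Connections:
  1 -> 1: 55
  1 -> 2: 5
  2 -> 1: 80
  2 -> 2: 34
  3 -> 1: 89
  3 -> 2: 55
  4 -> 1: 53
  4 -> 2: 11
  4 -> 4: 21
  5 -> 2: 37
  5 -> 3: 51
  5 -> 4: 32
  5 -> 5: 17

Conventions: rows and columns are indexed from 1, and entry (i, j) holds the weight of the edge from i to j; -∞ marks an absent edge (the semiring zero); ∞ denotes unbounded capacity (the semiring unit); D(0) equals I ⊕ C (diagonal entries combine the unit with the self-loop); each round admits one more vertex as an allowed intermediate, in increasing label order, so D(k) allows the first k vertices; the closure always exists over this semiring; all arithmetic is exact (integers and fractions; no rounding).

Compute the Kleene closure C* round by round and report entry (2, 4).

D(0):
  [∞, 5, -∞, -∞, -∞]
  [80, ∞, -∞, -∞, -∞]
  [89, 55, ∞, -∞, -∞]
  [53, 11, -∞, ∞, -∞]
  [-∞, 37, 51, 32, ∞]
D(1):
  [∞, 5, -∞, -∞, -∞]
  [80, ∞, -∞, -∞, -∞]
  [89, 55, ∞, -∞, -∞]
  [53, 11, -∞, ∞, -∞]
  [-∞, 37, 51, 32, ∞]
D(2):
  [∞, 5, -∞, -∞, -∞]
  [80, ∞, -∞, -∞, -∞]
  [89, 55, ∞, -∞, -∞]
  [53, 11, -∞, ∞, -∞]
  [37, 37, 51, 32, ∞]
D(3):
  [∞, 5, -∞, -∞, -∞]
  [80, ∞, -∞, -∞, -∞]
  [89, 55, ∞, -∞, -∞]
  [53, 11, -∞, ∞, -∞]
  [51, 51, 51, 32, ∞]
D(4):
  [∞, 5, -∞, -∞, -∞]
  [80, ∞, -∞, -∞, -∞]
  [89, 55, ∞, -∞, -∞]
  [53, 11, -∞, ∞, -∞]
  [51, 51, 51, 32, ∞]
D(5):
  [∞, 5, -∞, -∞, -∞]
  [80, ∞, -∞, -∞, -∞]
  [89, 55, ∞, -∞, -∞]
  [53, 11, -∞, ∞, -∞]
  [51, 51, 51, 32, ∞]
Answer: C*[2][4] = -∞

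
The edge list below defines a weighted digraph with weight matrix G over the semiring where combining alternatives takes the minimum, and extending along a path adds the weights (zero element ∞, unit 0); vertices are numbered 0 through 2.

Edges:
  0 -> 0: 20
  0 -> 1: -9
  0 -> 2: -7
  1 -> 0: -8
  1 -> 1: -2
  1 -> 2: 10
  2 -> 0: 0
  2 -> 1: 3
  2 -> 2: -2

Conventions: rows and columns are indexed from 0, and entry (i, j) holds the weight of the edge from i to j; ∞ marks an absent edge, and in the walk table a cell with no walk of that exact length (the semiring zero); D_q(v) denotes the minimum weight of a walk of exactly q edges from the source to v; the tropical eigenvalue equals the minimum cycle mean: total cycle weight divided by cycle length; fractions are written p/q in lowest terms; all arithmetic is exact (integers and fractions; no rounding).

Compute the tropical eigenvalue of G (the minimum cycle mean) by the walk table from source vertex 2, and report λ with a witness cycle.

q=0: [∞, ∞, 0]
q=1: [0, 3, -2]
q=2: [-5, -9, -7]
q=3: [-17, -14, -12]
Optimal cycle mean attained by: cycle 0->1->0, total (-9) + (-8), length 2.
Answer: λ = -17/2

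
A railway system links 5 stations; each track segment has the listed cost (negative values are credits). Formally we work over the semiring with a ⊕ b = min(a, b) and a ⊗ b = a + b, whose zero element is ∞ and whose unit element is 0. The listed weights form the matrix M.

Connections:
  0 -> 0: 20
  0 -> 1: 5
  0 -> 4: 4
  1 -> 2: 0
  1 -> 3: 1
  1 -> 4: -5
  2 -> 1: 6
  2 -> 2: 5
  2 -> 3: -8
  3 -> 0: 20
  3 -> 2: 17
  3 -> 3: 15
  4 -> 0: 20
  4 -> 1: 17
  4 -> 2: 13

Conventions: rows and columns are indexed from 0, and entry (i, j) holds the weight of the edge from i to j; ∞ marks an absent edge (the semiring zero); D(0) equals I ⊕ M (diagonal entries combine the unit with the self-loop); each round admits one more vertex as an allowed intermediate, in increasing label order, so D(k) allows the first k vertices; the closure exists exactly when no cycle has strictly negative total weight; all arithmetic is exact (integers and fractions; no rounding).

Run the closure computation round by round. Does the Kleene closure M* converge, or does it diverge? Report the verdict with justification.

D(0):
  [0, 5, ∞, ∞, 4]
  [∞, 0, 0, 1, -5]
  [∞, 6, 0, -8, ∞]
  [20, ∞, 17, 0, ∞]
  [20, 17, 13, ∞, 0]
D(1):
  [0, 5, ∞, ∞, 4]
  [∞, 0, 0, 1, -5]
  [∞, 6, 0, -8, ∞]
  [20, 25, 17, 0, 24]
  [20, 17, 13, ∞, 0]
D(2):
  [0, 5, 5, 6, 0]
  [∞, 0, 0, 1, -5]
  [∞, 6, 0, -8, 1]
  [20, 25, 17, 0, 20]
  [20, 17, 13, 18, 0]
D(3):
  [0, 5, 5, -3, 0]
  [∞, 0, 0, -8, -5]
  [∞, 6, 0, -8, 1]
  [20, 23, 17, 0, 18]
  [20, 17, 13, 5, 0]
D(4):
  [0, 5, 5, -3, 0]
  [12, 0, 0, -8, -5]
  [12, 6, 0, -8, 1]
  [20, 23, 17, 0, 18]
  [20, 17, 13, 5, 0]
D(5):
  [0, 5, 5, -3, 0]
  [12, 0, 0, -8, -5]
  [12, 6, 0, -8, 1]
  [20, 23, 17, 0, 18]
  [20, 17, 13, 5, 0]
Key observation: every diagonal entry stays at the unit through all rounds, so no improving cycle exists.
Answer: CONVERGES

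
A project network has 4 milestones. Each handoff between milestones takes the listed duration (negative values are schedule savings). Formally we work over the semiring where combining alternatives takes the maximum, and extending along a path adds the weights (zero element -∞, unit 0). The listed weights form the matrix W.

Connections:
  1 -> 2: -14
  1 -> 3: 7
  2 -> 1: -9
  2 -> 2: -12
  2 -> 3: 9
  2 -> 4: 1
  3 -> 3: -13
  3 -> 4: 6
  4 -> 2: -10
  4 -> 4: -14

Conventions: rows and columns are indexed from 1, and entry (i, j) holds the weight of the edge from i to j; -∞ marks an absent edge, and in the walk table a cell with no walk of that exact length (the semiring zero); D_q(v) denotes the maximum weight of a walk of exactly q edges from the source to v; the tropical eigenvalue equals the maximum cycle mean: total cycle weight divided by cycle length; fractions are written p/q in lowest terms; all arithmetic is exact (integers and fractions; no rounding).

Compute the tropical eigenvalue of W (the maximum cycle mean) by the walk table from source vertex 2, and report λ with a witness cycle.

q=0: [-∞, 0, -∞, -∞]
q=1: [-9, -12, 9, 1]
q=2: [-21, -9, -2, 15]
q=3: [-18, 5, 0, 4]
q=4: [-4, -6, 14, 6]
Optimal cycle mean attained by: cycle 2->3->4->2, total 9 + 6 + (-10), length 3.
Answer: λ = 5/3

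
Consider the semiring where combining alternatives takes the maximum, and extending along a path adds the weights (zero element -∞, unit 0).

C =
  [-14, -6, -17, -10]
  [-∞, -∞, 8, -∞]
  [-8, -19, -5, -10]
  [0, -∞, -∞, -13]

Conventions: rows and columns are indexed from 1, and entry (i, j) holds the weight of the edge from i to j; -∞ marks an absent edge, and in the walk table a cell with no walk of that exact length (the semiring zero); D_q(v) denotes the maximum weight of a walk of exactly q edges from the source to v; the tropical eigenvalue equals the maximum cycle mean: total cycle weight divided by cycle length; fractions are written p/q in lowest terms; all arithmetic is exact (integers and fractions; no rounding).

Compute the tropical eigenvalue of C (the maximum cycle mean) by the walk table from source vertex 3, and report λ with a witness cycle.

q=0: [-∞, -∞, 0, -∞]
q=1: [-8, -19, -5, -10]
q=2: [-10, -14, -10, -15]
q=3: [-15, -16, -6, -20]
q=4: [-14, -21, -8, -16]
Optimal cycle mean attained by: cycle 1->2->3->1, total (-6) + 8 + (-8), length 3.
Answer: λ = -2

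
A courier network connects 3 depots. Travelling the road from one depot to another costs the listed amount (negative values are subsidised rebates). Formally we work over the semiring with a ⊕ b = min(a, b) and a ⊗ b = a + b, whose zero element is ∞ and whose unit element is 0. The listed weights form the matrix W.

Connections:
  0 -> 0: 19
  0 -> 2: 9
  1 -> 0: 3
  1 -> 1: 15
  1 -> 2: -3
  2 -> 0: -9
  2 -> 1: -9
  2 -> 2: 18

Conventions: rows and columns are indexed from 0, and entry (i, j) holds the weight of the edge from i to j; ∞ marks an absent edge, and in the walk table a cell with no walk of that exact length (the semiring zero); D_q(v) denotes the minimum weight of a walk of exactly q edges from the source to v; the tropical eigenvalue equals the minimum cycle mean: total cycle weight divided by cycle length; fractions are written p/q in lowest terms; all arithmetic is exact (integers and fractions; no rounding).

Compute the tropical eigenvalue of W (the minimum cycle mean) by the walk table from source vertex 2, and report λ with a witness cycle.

q=0: [∞, ∞, 0]
q=1: [-9, -9, 18]
q=2: [-6, 6, -12]
q=3: [-21, -21, 3]
Optimal cycle mean attained by: cycle 1->2->1, total (-3) + (-9), length 2.
Answer: λ = -6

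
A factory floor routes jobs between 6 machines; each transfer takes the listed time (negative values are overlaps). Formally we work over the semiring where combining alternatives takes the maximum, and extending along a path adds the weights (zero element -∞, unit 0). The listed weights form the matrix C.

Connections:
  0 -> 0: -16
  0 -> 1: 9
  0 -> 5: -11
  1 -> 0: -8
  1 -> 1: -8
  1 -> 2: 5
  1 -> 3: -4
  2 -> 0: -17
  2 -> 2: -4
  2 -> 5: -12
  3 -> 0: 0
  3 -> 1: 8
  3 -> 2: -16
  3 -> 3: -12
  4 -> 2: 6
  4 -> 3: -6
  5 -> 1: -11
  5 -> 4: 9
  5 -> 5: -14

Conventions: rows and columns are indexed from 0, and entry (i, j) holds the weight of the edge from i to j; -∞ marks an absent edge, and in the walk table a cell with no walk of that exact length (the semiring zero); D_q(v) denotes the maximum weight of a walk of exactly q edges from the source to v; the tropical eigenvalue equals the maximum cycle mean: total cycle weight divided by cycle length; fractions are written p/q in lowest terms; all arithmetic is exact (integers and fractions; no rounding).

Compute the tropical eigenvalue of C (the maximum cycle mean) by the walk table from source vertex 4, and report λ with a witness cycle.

q=0: [-∞, -∞, -∞, -∞, 0, -∞]
q=1: [-∞, -∞, 6, -6, -∞, -∞]
q=2: [-6, 2, 2, -18, -∞, -6]
q=3: [-6, 3, 7, -2, 3, -10]
q=4: [-2, 6, 9, -1, -1, -5]
q=5: [-1, 7, 11, 2, 4, -3]
q=6: [2, 10, 12, 3, 6, -1]
Optimal cycle mean attained by: cycle 1->3->1, total (-4) + 8, length 2.
Answer: λ = 2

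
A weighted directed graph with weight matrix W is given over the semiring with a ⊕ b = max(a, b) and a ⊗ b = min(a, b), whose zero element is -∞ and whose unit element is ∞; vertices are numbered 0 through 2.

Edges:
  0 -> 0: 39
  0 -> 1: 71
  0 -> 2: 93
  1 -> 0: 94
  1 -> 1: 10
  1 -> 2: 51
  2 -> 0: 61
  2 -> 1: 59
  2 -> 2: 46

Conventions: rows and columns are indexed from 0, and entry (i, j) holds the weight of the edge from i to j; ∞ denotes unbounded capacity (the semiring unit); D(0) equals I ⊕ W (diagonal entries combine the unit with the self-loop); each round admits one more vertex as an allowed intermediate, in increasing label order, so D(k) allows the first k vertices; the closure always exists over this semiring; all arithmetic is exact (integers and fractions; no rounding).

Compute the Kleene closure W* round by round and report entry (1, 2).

D(0):
  [∞, 71, 93]
  [94, ∞, 51]
  [61, 59, ∞]
D(1):
  [∞, 71, 93]
  [94, ∞, 93]
  [61, 61, ∞]
D(2):
  [∞, 71, 93]
  [94, ∞, 93]
  [61, 61, ∞]
D(3):
  [∞, 71, 93]
  [94, ∞, 93]
  [61, 61, ∞]
Answer: W*[1][2] = 93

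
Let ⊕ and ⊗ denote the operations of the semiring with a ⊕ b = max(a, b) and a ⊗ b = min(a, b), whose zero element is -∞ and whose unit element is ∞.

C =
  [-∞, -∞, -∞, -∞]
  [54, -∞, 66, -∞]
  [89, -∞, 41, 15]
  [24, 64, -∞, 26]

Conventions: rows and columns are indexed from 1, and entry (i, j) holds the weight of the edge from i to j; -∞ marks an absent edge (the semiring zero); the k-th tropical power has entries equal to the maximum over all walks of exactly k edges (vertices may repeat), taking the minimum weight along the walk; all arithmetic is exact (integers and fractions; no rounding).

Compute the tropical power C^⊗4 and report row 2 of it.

C^⊗2:
  [-∞, -∞, -∞, -∞]
  [66, -∞, 41, 15]
  [41, 15, 41, 15]
  [54, 26, 64, 26]
C^⊗3:
  [-∞, -∞, -∞, -∞]
  [41, 15, 41, 15]
  [41, 15, 41, 15]
  [64, 26, 41, 26]
C^⊗4:
  [-∞, -∞, -∞, -∞]
  [41, 15, 41, 15]
  [41, 15, 41, 15]
  [41, 26, 41, 26]
Answer: row 2 of C^⊗4 = [41, 15, 41, 15]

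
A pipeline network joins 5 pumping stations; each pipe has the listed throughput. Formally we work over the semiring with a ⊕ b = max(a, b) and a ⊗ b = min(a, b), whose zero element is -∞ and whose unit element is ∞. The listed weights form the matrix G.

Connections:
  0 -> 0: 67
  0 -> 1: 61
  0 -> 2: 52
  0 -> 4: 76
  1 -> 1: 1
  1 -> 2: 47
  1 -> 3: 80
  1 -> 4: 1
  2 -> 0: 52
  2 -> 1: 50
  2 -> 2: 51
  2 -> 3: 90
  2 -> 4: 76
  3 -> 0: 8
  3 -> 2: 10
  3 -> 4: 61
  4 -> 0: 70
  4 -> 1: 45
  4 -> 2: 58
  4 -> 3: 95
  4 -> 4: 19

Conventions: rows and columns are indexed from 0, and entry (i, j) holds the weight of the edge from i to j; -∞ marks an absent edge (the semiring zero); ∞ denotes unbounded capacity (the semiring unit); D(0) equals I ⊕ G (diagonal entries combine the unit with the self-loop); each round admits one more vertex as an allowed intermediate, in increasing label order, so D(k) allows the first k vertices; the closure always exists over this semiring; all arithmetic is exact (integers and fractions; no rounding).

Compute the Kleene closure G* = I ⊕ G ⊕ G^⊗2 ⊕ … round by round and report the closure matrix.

D(0):
  [∞, 61, 52, -∞, 76]
  [-∞, ∞, 47, 80, 1]
  [52, 50, ∞, 90, 76]
  [8, -∞, 10, ∞, 61]
  [70, 45, 58, 95, ∞]
D(1):
  [∞, 61, 52, -∞, 76]
  [-∞, ∞, 47, 80, 1]
  [52, 52, ∞, 90, 76]
  [8, 8, 10, ∞, 61]
  [70, 61, 58, 95, ∞]
D(2):
  [∞, 61, 52, 61, 76]
  [-∞, ∞, 47, 80, 1]
  [52, 52, ∞, 90, 76]
  [8, 8, 10, ∞, 61]
  [70, 61, 58, 95, ∞]
D(3):
  [∞, 61, 52, 61, 76]
  [47, ∞, 47, 80, 47]
  [52, 52, ∞, 90, 76]
  [10, 10, 10, ∞, 61]
  [70, 61, 58, 95, ∞]
D(4):
  [∞, 61, 52, 61, 76]
  [47, ∞, 47, 80, 61]
  [52, 52, ∞, 90, 76]
  [10, 10, 10, ∞, 61]
  [70, 61, 58, 95, ∞]
D(5):
  [∞, 61, 58, 76, 76]
  [61, ∞, 58, 80, 61]
  [70, 61, ∞, 90, 76]
  [61, 61, 58, ∞, 61]
  [70, 61, 58, 95, ∞]
Answer: G* = [[∞, 61, 58, 76, 76], [61, ∞, 58, 80, 61], [70, 61, ∞, 90, 76], [61, 61, 58, ∞, 61], [70, 61, 58, 95, ∞]]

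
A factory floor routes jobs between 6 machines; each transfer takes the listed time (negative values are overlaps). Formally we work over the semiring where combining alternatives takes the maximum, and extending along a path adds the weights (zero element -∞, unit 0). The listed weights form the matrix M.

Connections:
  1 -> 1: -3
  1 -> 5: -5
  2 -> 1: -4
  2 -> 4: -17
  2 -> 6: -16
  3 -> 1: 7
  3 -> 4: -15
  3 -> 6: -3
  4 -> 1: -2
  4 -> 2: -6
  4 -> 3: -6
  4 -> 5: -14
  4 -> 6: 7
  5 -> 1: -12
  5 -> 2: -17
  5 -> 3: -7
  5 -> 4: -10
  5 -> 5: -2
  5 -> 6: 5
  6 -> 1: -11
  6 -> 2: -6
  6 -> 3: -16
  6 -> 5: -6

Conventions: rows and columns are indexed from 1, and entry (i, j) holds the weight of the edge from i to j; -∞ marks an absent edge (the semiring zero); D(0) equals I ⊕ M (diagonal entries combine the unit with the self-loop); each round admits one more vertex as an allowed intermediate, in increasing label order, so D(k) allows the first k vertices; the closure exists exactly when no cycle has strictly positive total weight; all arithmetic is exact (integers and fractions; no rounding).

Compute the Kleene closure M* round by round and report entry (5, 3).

D(0):
  [0, -∞, -∞, -∞, -5, -∞]
  [-4, 0, -∞, -17, -∞, -16]
  [7, -∞, 0, -15, -∞, -3]
  [-2, -6, -6, 0, -14, 7]
  [-12, -17, -7, -10, 0, 5]
  [-11, -6, -16, -∞, -6, 0]
D(1):
  [0, -∞, -∞, -∞, -5, -∞]
  [-4, 0, -∞, -17, -9, -16]
  [7, -∞, 0, -15, 2, -3]
  [-2, -6, -6, 0, -7, 7]
  [-12, -17, -7, -10, 0, 5]
  [-11, -6, -16, -∞, -6, 0]
D(2):
  [0, -∞, -∞, -∞, -5, -∞]
  [-4, 0, -∞, -17, -9, -16]
  [7, -∞, 0, -15, 2, -3]
  [-2, -6, -6, 0, -7, 7]
  [-12, -17, -7, -10, 0, 5]
  [-10, -6, -16, -23, -6, 0]
D(3):
  [0, -∞, -∞, -∞, -5, -∞]
  [-4, 0, -∞, -17, -9, -16]
  [7, -∞, 0, -15, 2, -3]
  [1, -6, -6, 0, -4, 7]
  [0, -17, -7, -10, 0, 5]
  [-9, -6, -16, -23, -6, 0]
D(4):
  [0, -∞, -∞, -∞, -5, -∞]
  [-4, 0, -23, -17, -9, -10]
  [7, -21, 0, -15, 2, -3]
  [1, -6, -6, 0, -4, 7]
  [0, -16, -7, -10, 0, 5]
  [-9, -6, -16, -23, -6, 0]
D(5):
  [0, -21, -12, -15, -5, 0]
  [-4, 0, -16, -17, -9, -4]
  [7, -14, 0, -8, 2, 7]
  [1, -6, -6, 0, -4, 7]
  [0, -16, -7, -10, 0, 5]
  [-6, -6, -13, -16, -6, 0]
D(6):
  [0, -6, -12, -15, -5, 0]
  [-4, 0, -16, -17, -9, -4]
  [7, 1, 0, -8, 2, 7]
  [1, 1, -6, 0, 1, 7]
  [0, -1, -7, -10, 0, 5]
  [-6, -6, -13, -16, -6, 0]
Answer: M*[5][3] = -7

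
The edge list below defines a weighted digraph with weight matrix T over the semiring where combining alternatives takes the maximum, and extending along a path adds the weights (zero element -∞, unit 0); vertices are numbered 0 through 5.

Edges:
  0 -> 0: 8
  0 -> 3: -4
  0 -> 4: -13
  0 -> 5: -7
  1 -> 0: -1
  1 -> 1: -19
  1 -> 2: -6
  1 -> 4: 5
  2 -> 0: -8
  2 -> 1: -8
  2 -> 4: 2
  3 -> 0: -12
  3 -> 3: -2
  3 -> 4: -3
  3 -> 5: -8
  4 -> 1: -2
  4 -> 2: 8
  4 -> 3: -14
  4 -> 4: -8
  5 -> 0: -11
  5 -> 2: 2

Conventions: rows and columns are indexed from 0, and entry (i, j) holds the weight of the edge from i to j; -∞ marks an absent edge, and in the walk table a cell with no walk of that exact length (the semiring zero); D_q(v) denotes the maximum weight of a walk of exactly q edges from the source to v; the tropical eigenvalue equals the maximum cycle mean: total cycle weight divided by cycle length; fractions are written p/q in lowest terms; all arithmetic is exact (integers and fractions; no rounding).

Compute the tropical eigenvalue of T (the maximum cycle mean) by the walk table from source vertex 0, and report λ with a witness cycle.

q=0: [0, -∞, -∞, -∞, -∞, -∞]
q=1: [8, -∞, -∞, -4, -13, -7]
q=2: [16, -15, -5, 4, -5, 1]
q=3: [24, -7, 3, 12, 3, 9]
q=4: [32, 1, 11, 20, 11, 17]
q=5: [40, 9, 19, 28, 19, 25]
q=6: [48, 17, 27, 36, 27, 33]
Optimal cycle mean attained by: cycle 0->0, total 8, length 1.
Answer: λ = 8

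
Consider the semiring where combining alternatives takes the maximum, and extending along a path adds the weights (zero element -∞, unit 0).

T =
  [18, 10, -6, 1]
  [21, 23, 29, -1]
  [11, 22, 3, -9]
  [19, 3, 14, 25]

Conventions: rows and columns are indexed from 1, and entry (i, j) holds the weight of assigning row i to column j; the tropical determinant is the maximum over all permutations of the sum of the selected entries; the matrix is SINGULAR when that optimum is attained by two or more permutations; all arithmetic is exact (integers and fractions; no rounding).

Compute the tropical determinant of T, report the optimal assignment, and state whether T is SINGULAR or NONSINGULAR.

σ = (1, 2, 3, 4): 18 + 23 + 3 + 25 = 69
σ = (1, 2, 4, 3): 18 + 23 + (-9) + 14 = 46
σ = (1, 3, 2, 4): 18 + 29 + 22 + 25 = 94
σ = (1, 3, 4, 2): 18 + 29 + (-9) + 3 = 41
σ = (1, 4, 2, 3): 18 + (-1) + 22 + 14 = 53
σ = (1, 4, 3, 2): 18 + (-1) + 3 + 3 = 23
σ = (2, 1, 3, 4): 10 + 21 + 3 + 25 = 59
σ = (2, 1, 4, 3): 10 + 21 + (-9) + 14 = 36
σ = (2, 3, 1, 4): 10 + 29 + 11 + 25 = 75
σ = (2, 3, 4, 1): 10 + 29 + (-9) + 19 = 49
σ = (2, 4, 1, 3): 10 + (-1) + 11 + 14 = 34
σ = (2, 4, 3, 1): 10 + (-1) + 3 + 19 = 31
σ = (3, 1, 2, 4): (-6) + 21 + 22 + 25 = 62
σ = (3, 1, 4, 2): (-6) + 21 + (-9) + 3 = 9
σ = (3, 2, 1, 4): (-6) + 23 + 11 + 25 = 53
σ = (3, 2, 4, 1): (-6) + 23 + (-9) + 19 = 27
σ = (3, 4, 1, 2): (-6) + (-1) + 11 + 3 = 7
σ = (3, 4, 2, 1): (-6) + (-1) + 22 + 19 = 34
σ = (4, 1, 2, 3): 1 + 21 + 22 + 14 = 58
σ = (4, 1, 3, 2): 1 + 21 + 3 + 3 = 28
σ = (4, 2, 1, 3): 1 + 23 + 11 + 14 = 49
σ = (4, 2, 3, 1): 1 + 23 + 3 + 19 = 46
σ = (4, 3, 1, 2): 1 + 29 + 11 + 3 = 44
σ = (4, 3, 2, 1): 1 + 29 + 22 + 19 = 71
Optimal value attained by: σ = (1, 3, 2, 4).
Answer: det⊕(T) = 94; verdict: NONSINGULAR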